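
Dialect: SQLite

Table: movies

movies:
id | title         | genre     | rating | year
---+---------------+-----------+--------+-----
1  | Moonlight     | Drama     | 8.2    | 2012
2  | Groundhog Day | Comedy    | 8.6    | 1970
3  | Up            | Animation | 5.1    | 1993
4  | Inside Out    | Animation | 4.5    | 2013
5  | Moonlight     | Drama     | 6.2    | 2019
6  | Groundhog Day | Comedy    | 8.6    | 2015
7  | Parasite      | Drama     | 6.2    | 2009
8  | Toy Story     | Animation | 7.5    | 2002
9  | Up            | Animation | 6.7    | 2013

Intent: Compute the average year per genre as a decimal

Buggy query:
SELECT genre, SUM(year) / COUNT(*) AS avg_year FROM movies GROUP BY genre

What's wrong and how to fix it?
Bug: Both operands are integers, so '/' performs integer division and truncates

Fix: Cast one side to REAL so the division keeps the fractional part

Corrected query:
SELECT genre, SUM(year) * 1.0 / COUNT(*) AS avg_year FROM movies GROUP BY genre

Result:
genre     | avg_year   
----------+------------
Animation | 2005.25    
Comedy    | 1992.5     
Drama     | 2013.333333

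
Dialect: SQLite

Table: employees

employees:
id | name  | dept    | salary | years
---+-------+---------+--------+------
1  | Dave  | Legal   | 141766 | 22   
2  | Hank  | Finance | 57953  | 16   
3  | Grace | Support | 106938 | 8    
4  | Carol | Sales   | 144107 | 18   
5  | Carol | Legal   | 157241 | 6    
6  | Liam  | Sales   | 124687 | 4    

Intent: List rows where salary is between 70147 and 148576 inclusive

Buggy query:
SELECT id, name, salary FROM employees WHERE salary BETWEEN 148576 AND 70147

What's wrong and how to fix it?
Bug: The bounds are reversed; BETWEEN a AND b requires a <= b to match anything

Fix: Swap the bounds so the smaller value comes first

Corrected query:
SELECT id, name, salary FROM employees WHERE salary BETWEEN 70147 AND 148576

Result:
id | name  | salary
---+-------+-------
1  | Dave  | 141766
3  | Grace | 106938
4  | Carol | 144107
6  | Liam  | 124687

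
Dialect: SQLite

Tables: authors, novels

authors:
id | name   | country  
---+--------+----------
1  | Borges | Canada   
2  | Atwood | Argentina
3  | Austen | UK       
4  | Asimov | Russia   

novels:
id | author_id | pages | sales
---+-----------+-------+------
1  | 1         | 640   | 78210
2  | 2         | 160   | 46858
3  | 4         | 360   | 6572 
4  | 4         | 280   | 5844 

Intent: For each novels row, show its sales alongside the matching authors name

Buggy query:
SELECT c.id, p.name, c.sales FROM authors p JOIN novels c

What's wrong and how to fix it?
Bug: JOIN with no ON clause produces a cartesian product; every novels row pairs with every authors row

Fix: Specify the join condition linking the foreign key to the parent id

Corrected query:
SELECT c.id, p.name, c.sales FROM authors p JOIN novels c ON c.author_id = p.id

Result:
id | name   | sales
---+--------+------
1  | Borges | 78210
2  | Atwood | 46858
3  | Asimov | 6572 
4  | Asimov | 5844 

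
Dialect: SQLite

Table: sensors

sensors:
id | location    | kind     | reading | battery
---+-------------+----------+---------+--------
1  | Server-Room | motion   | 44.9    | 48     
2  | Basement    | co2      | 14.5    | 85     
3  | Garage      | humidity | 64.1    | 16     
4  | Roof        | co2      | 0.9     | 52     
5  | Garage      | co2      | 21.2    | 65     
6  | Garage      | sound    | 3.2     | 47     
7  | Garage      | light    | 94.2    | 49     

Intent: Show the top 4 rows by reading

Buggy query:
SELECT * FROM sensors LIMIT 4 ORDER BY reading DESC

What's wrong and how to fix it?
Bug: ORDER BY cannot follow LIMIT; LIMIT is the final clause

Fix: Swap the clauses: ORDER BY first, then LIMIT

Corrected query:
SELECT * FROM sensors ORDER BY reading DESC LIMIT 4

Result:
id | location    | kind     | reading | battery
---+-------------+----------+---------+--------
7  | Garage      | light    | 94.2    | 49     
3  | Garage      | humidity | 64.1    | 16     
1  | Server-Room | motion   | 44.9    | 48     
5  | Garage      | co2      | 21.2    | 65     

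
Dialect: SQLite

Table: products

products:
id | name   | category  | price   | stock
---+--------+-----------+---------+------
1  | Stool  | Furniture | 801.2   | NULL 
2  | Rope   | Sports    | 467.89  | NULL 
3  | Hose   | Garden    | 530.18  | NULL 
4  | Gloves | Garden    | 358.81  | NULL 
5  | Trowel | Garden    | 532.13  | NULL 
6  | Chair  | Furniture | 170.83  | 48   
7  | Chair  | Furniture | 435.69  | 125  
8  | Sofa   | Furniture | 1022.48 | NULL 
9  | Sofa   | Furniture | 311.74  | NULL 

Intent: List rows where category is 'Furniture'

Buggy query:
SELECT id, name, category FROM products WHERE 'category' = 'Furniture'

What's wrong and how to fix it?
Bug: Single quotes denote string literals in SQL; the column name is being compared as a constant string

Fix: Reference the column as category without single quotes

Corrected query:
SELECT id, name, category FROM products WHERE category = 'Furniture'

Result:
id | name  | category 
---+-------+----------
1  | Stool | Furniture
6  | Chair | Furniture
7  | Chair | Furniture
8  | Sofa  | Furniture
9  | Sofa  | Furniture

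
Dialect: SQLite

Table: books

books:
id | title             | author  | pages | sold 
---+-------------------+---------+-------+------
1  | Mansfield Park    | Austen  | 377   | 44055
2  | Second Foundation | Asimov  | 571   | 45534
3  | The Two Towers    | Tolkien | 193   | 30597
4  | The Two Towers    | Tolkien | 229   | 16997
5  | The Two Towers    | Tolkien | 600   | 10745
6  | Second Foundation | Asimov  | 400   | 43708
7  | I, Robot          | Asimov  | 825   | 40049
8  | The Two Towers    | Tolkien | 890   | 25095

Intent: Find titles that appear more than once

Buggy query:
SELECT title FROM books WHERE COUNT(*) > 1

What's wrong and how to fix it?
Bug: COUNT(*) is an aggregate and cannot be used in WHERE

Fix: GROUP BY title, then filter groups with HAVING COUNT(*) > 1

Corrected query:
SELECT title FROM books GROUP BY title HAVING COUNT(*) > 1

Result:
title            
-----------------
Second Foundation
The Two Towers   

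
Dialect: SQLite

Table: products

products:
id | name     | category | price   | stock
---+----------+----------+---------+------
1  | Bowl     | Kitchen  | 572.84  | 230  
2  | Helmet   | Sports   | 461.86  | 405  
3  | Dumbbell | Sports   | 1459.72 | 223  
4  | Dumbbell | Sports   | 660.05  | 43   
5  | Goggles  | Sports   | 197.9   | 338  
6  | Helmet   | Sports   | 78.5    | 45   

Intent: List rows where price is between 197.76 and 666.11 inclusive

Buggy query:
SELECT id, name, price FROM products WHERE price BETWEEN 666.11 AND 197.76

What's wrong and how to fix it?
Bug: BETWEEN expects the lower bound first; with 666.11 AND 197.76 the range is empty

Fix: Swap the bounds so the smaller value comes first

Corrected query:
SELECT id, name, price FROM products WHERE price BETWEEN 197.76 AND 666.11

Result:
id | name     | price 
---+----------+-------
1  | Bowl     | 572.84
2  | Helmet   | 461.86
4  | Dumbbell | 660.05
5  | Goggles  | 197.9 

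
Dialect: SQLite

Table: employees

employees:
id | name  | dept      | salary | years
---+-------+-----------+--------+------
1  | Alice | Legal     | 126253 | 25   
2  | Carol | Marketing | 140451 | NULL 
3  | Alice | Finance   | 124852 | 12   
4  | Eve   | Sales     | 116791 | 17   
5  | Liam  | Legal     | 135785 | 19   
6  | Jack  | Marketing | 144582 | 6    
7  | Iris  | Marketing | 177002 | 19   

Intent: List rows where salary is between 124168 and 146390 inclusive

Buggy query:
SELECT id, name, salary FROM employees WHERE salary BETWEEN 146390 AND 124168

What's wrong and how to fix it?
Bug: The bounds are reversed; BETWEEN a AND b requires a <= b to match anything

Fix: Write BETWEEN 124168 AND 146390

Corrected query:
SELECT id, name, salary FROM employees WHERE salary BETWEEN 124168 AND 146390

Result:
id | name  | salary
---+-------+-------
1  | Alice | 126253
2  | Carol | 140451
3  | Alice | 124852
5  | Liam  | 135785
6  | Jack  | 144582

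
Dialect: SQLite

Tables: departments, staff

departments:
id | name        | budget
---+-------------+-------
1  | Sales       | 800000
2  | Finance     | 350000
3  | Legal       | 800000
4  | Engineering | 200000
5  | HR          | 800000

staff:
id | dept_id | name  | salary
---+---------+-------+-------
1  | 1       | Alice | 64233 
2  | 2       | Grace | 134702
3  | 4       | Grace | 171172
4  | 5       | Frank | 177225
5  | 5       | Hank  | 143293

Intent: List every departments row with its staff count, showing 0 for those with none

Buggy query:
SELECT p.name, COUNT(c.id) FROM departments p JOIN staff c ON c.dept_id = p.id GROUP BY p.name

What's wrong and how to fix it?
Bug: An inner join excludes parents with zero children

Fix: Switch to LEFT JOIN to retain unmatched parent rows

Corrected query:
SELECT p.name, COUNT(c.id) FROM departments p LEFT JOIN staff c ON c.dept_id = p.id GROUP BY p.name

Result:
name        | COUNT(c.id)
------------+------------
Engineering | 1          
Finance     | 1          
HR          | 2          
Legal       | 0          
Sales       | 1          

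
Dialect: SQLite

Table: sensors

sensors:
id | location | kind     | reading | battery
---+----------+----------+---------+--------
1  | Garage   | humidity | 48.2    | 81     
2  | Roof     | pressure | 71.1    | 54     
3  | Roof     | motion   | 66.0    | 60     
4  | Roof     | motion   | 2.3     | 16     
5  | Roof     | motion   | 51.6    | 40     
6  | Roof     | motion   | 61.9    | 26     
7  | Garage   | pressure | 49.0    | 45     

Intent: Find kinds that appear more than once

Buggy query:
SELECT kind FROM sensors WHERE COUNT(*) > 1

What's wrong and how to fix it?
Bug: COUNT(*) is an aggregate and cannot be used in WHERE

Fix: GROUP BY kind, then filter groups with HAVING COUNT(*) > 1

Corrected query:
SELECT kind FROM sensors GROUP BY kind HAVING COUNT(*) > 1

Result:
kind    
--------
motion  
pressure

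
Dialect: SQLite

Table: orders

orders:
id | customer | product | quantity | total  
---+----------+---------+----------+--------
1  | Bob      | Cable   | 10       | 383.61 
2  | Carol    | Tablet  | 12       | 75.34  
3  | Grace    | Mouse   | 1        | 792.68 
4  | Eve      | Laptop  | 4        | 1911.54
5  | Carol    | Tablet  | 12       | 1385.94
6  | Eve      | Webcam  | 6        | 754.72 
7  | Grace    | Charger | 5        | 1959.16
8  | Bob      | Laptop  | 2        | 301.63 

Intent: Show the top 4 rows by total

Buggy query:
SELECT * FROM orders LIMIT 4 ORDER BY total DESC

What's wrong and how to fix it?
Bug: ORDER BY cannot follow LIMIT; LIMIT is the final clause

Fix: Sort with ORDER BY, then apply LIMIT

Corrected query:
SELECT * FROM orders ORDER BY total DESC LIMIT 4

Result:
id | customer | product | quantity | total  
---+----------+---------+----------+--------
7  | Grace    | Charger | 5        | 1959.16
4  | Eve      | Laptop  | 4        | 1911.54
5  | Carol    | Tablet  | 12       | 1385.94
3  | Grace    | Mouse   | 1        | 792.68 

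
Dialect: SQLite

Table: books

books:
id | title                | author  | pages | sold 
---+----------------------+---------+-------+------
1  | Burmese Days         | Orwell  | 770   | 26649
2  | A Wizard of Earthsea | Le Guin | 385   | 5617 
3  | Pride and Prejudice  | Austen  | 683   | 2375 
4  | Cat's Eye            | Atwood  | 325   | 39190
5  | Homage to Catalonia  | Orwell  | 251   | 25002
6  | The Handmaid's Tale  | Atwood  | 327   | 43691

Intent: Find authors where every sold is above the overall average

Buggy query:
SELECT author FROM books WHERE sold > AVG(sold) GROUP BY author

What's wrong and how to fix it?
Bug: AVG() is an aggregate; it can't sit directly in WHERE

Fix: Use a subquery for AVG and a HAVING MIN(...) filter so the condition holds for every row in the group

Corrected query:
SELECT author FROM books GROUP BY author HAVING MIN(sold) > (SELECT AVG(sold) FROM books)

Result:
author
------
Atwood
Orwell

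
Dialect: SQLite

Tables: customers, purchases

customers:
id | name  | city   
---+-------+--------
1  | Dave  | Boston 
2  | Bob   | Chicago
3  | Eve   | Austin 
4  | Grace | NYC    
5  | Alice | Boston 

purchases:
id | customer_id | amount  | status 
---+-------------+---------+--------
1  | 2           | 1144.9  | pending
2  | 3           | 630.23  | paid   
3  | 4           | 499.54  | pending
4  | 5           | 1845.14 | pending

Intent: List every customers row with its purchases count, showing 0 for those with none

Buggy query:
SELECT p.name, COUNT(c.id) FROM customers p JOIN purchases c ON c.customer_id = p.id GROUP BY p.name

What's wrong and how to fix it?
Bug: INNER JOIN drops customers rows that have no matching purchases rows

Fix: Use LEFT JOIN so parents without children still appear (COUNT(c.id) gives 0)

Corrected query:
SELECT p.name, COUNT(c.id) FROM customers p LEFT JOIN purchases c ON c.customer_id = p.id GROUP BY p.name

Result:
name  | COUNT(c.id)
------+------------
Alice | 1          
Bob   | 1          
Dave  | 0          
Eve   | 1          
Grace | 1          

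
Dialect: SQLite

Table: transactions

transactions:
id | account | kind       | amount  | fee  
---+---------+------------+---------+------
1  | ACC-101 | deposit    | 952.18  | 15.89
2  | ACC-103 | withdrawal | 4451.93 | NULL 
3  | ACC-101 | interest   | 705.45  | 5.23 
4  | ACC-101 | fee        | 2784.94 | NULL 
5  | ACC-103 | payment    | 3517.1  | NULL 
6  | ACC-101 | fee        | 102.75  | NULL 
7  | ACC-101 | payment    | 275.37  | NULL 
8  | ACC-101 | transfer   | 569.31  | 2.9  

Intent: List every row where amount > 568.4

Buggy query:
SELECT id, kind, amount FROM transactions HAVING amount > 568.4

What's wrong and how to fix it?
Bug: HAVING filters the output of aggregation, but this query has no GROUP BY and no aggregate functions, so SQLite rejects it (HAVING clause on a non-aggregate query); the condition here is per row

Fix: Replace HAVING with WHERE since the condition applies to individual rows

Corrected query:
SELECT id, kind, amount FROM transactions WHERE amount > 568.4

Result:
id | kind       | amount 
---+------------+--------
1  | deposit    | 952.18 
2  | withdrawal | 4451.93
3  | interest   | 705.45 
4  | fee        | 2784.94
5  | payment    | 3517.1 
8  | transfer   | 569.31 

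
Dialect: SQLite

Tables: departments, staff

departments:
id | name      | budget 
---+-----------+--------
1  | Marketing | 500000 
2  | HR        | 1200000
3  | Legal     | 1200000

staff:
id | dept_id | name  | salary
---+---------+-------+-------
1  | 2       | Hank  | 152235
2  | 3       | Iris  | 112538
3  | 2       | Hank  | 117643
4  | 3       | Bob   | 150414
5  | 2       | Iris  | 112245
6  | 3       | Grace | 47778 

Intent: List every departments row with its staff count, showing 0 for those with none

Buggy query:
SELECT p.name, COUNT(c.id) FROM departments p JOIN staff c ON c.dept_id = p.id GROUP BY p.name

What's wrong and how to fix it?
Bug: An inner join excludes parents with zero children

Fix: Switch to LEFT JOIN to retain unmatched parent rows

Corrected query:
SELECT p.name, COUNT(c.id) FROM departments p LEFT JOIN staff c ON c.dept_id = p.id GROUP BY p.name

Result:
name      | COUNT(c.id)
----------+------------
HR        | 3          
Legal     | 3          
Marketing | 0          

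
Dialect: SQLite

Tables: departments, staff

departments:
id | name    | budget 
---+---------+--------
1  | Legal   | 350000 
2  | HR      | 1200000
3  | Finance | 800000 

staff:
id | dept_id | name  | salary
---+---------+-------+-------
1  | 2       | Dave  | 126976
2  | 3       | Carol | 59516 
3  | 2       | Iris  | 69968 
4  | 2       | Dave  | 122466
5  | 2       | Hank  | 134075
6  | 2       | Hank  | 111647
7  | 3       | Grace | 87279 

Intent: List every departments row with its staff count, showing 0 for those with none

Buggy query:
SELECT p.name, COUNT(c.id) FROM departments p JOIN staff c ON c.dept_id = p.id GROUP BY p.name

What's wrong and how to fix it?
Bug: INNER JOIN drops departments rows that have no matching staff rows

Fix: Switch to LEFT JOIN to retain unmatched parent rows

Corrected query:
SELECT p.name, COUNT(c.id) FROM departments p LEFT JOIN staff c ON c.dept_id = p.id GROUP BY p.name

Result:
name    | COUNT(c.id)
--------+------------
Finance | 2          
HR      | 5          
Legal   | 0          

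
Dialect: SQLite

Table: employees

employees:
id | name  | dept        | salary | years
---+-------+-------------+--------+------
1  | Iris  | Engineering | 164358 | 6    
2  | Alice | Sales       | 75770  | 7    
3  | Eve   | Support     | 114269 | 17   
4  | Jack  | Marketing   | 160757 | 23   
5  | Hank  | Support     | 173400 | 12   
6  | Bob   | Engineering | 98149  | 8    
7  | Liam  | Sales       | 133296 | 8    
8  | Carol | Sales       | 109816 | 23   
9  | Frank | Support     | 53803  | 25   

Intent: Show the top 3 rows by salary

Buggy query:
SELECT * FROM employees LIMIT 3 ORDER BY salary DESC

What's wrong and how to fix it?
Bug: LIMIT must come after ORDER BY

Fix: Sort with ORDER BY, then apply LIMIT

Corrected query:
SELECT * FROM employees ORDER BY salary DESC LIMIT 3

Result:
id | name | dept        | salary | years
---+------+-------------+--------+------
5  | Hank | Support     | 173400 | 12   
1  | Iris | Engineering | 164358 | 6    
4  | Jack | Marketing   | 160757 | 23   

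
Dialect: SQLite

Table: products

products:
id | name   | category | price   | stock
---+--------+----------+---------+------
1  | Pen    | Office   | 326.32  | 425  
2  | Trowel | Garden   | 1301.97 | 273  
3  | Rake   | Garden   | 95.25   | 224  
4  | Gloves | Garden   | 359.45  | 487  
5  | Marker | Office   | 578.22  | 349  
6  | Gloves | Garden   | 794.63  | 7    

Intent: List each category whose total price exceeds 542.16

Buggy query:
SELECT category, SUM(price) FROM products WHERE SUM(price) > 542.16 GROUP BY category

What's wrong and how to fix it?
Bug: WHERE runs before GROUP BY, so aggregates aren't available there

Fix: Move the aggregate condition to a HAVING clause

Corrected query:
SELECT category, SUM(price) FROM products GROUP BY category HAVING SUM(price) > 542.16

Result:
category | SUM(price)
---------+-----------
Garden   | 2551.3    
Office   | 904.54    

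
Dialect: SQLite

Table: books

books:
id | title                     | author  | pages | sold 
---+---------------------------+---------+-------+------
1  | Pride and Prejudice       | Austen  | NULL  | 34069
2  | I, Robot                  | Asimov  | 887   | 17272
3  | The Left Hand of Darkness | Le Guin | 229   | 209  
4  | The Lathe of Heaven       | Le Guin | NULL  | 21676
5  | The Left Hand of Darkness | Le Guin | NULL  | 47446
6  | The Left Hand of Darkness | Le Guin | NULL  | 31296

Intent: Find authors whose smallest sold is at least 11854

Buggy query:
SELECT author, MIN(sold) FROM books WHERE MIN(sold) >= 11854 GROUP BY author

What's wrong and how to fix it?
Bug: Aggregates like MIN are computed per group after WHERE runs

Fix: Use HAVING for the per-group MIN condition

Corrected query:
SELECT author, MIN(sold) FROM books GROUP BY author HAVING MIN(sold) >= 11854

Result:
author | MIN(sold)
-------+----------
Asimov | 17272    
Austen | 34069    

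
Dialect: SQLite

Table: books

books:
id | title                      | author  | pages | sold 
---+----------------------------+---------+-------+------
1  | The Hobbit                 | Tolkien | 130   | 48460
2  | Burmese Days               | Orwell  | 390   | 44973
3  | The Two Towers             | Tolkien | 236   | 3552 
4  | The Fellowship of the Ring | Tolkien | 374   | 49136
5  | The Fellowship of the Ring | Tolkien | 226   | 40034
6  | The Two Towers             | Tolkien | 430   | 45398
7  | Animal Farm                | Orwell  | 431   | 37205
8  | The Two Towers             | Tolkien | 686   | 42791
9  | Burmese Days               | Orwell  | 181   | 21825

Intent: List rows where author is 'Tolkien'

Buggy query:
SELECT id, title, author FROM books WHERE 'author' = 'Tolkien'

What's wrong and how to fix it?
Bug: Single quotes denote string literals in SQL; the column name is being compared as a constant string

Fix: Remove the quotes around the column name (or use double quotes for an identifier)

Corrected query:
SELECT id, title, author FROM books WHERE author = 'Tolkien'

Result:
id | title                      | author 
---+----------------------------+--------
1  | The Hobbit                 | Tolkien
3  | The Two Towers             | Tolkien
4  | The Fellowship of the Ring | Tolkien
5  | The Fellowship of the Ring | Tolkien
6  | The Two Towers             | Tolkien
8  | The Two Towers             | Tolkien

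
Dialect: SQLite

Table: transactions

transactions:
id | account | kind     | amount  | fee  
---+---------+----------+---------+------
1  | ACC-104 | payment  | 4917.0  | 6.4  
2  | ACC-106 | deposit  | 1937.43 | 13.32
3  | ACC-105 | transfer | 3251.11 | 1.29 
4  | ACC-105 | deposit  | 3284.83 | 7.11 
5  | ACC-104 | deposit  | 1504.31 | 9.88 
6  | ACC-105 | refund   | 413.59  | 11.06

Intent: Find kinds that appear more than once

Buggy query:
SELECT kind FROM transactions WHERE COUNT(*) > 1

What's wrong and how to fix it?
Bug: WHERE can't reference COUNT(*); aggregates are computed after WHERE

Fix: GROUP BY kind, then filter groups with HAVING COUNT(*) > 1

Corrected query:
SELECT kind FROM transactions GROUP BY kind HAVING COUNT(*) > 1

Result:
kind   
-------
deposit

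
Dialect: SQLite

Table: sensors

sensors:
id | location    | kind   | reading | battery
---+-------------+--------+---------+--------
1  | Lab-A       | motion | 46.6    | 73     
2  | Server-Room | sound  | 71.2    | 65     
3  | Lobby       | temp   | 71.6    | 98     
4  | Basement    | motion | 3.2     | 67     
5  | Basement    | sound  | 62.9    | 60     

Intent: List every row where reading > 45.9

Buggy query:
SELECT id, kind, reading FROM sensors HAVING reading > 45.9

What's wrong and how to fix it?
Bug: This is a non-aggregate query (no GROUP BY, no aggregates), so in SQLite the HAVING clause is invalid here; a row-level condition belongs in WHERE

Fix: Replace HAVING with WHERE since the condition applies to individual rows

Corrected query:
SELECT id, kind, reading FROM sensors WHERE reading > 45.9

Result:
id | kind   | reading
---+--------+--------
1  | motion | 46.6   
2  | sound  | 71.2   
3  | temp   | 71.6   
5  | sound  | 62.9   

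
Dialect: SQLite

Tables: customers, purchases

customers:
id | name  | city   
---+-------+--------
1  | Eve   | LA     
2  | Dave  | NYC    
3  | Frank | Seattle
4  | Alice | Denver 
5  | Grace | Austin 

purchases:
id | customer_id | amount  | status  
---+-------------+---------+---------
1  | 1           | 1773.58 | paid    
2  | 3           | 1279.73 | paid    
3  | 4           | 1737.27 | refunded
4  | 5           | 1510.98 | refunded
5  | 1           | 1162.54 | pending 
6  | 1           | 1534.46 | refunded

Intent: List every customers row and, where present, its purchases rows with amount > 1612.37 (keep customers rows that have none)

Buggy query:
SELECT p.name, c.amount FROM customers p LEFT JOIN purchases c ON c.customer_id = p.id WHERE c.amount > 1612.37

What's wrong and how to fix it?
Bug: A WHERE condition on the right-hand table after LEFT JOIN drops unmatched parents

Fix: Put 'c.amount > 1612.37' in the JOIN's ON clause instead of WHERE

Corrected query:
SELECT p.name, c.amount FROM customers p LEFT JOIN purchases c ON c.customer_id = p.id AND c.amount > 1612.37

Result:
name  | amount 
------+--------
Eve   | 1773.58
Dave  | NULL   
Frank | NULL   
Alice | 1737.27
Grace | NULL   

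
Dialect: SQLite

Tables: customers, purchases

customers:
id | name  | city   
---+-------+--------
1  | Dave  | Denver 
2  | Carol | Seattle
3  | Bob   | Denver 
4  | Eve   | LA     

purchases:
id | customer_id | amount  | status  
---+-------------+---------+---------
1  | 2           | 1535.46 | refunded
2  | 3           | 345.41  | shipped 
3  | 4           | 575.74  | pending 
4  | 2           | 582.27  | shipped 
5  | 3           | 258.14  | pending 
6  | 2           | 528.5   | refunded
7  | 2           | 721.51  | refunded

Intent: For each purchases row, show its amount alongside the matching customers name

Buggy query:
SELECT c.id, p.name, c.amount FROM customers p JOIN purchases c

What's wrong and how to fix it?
Bug: JOIN with no ON clause produces a cartesian product; every purchases row pairs with every customers row

Fix: Specify the join condition linking the foreign key to the parent id

Corrected query:
SELECT c.id, p.name, c.amount FROM customers p JOIN purchases c ON c.customer_id = p.id

Result:
id | name  | amount 
---+-------+--------
1  | Carol | 1535.46
2  | Bob   | 345.41 
3  | Eve   | 575.74 
4  | Carol | 582.27 
5  | Bob   | 258.14 
6  | Carol | 528.5  
7  | Carol | 721.51 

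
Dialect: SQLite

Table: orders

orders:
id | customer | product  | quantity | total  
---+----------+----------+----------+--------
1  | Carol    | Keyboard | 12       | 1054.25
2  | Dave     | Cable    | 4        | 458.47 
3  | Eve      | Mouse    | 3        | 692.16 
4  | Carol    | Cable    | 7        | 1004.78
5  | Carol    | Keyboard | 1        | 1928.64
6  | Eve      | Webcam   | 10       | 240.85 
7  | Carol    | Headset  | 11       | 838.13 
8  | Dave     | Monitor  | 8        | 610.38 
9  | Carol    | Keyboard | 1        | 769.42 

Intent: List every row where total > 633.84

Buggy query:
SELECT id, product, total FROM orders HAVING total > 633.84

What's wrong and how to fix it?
Bug: HAVING filters the output of aggregation, but this query has no GROUP BY and no aggregate functions, so SQLite rejects it (HAVING clause on a non-aggregate query); the condition here is per row

Fix: Use WHERE for row-level filtering

Corrected query:
SELECT id, product, total FROM orders WHERE total > 633.84

Result:
id | product  | total  
---+----------+--------
1  | Keyboard | 1054.25
3  | Mouse    | 692.16 
4  | Cable    | 1004.78
5  | Keyboard | 1928.64
7  | Headset  | 838.13 
9  | Keyboard | 769.42 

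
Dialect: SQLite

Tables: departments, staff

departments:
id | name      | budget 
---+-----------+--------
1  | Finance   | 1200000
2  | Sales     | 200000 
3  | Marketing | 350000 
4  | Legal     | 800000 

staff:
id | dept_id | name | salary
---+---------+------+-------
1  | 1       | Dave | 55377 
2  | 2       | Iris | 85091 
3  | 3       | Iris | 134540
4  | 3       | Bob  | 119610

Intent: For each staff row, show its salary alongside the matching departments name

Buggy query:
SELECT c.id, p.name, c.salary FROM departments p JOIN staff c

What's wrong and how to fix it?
Bug: JOIN with no ON clause produces a cartesian product; every staff row pairs with every departments row

Fix: Specify the join condition linking the foreign key to the parent id

Corrected query:
SELECT c.id, p.name, c.salary FROM departments p JOIN staff c ON c.dept_id = p.id

Result:
id | name      | salary
---+-----------+-------
1  | Finance   | 55377 
2  | Sales     | 85091 
3  | Marketing | 134540
4  | Marketing | 119610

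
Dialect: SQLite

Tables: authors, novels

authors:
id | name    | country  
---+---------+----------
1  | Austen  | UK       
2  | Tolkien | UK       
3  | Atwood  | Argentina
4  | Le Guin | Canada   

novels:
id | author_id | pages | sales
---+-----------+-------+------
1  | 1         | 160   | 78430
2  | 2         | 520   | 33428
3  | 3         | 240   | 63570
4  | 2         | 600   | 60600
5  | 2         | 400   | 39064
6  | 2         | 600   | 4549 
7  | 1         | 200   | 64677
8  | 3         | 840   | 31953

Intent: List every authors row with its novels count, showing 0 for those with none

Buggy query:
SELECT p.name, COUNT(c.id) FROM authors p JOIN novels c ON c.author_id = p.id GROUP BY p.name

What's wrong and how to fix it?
Bug: INNER JOIN drops authors rows that have no matching novels rows

Fix: Switch to LEFT JOIN to retain unmatched parent rows

Corrected query:
SELECT p.name, COUNT(c.id) FROM authors p LEFT JOIN novels c ON c.author_id = p.id GROUP BY p.name

Result:
name    | COUNT(c.id)
--------+------------
Atwood  | 2          
Austen  | 2          
Le Guin | 0          
Tolkien | 4          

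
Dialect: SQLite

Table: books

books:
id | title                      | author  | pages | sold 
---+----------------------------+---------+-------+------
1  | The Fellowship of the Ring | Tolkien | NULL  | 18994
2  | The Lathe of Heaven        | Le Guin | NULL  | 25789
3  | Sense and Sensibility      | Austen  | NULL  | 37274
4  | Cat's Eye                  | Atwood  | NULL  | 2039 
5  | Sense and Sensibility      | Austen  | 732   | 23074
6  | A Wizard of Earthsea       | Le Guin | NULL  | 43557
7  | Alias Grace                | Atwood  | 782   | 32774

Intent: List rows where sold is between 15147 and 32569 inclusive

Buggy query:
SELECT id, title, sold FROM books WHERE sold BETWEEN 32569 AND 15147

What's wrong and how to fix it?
Bug: The bounds are reversed; BETWEEN a AND b requires a <= b to match anything

Fix: Write BETWEEN 15147 AND 32569

Corrected query:
SELECT id, title, sold FROM books WHERE sold BETWEEN 15147 AND 32569

Result:
id | title                      | sold 
---+----------------------------+------
1  | The Fellowship of the Ring | 18994
2  | The Lathe of Heaven        | 25789
5  | Sense and Sensibility      | 23074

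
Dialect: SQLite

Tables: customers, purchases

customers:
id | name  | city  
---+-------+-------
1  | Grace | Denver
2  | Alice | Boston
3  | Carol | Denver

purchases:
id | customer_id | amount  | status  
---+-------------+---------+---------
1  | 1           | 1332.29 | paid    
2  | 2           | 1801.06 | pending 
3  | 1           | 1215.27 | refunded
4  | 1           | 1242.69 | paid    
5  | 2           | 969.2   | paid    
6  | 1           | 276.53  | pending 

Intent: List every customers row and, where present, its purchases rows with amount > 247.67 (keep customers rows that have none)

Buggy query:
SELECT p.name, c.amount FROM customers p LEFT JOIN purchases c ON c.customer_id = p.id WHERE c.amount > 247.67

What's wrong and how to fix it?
Bug: A WHERE condition on the right-hand table after LEFT JOIN drops unmatched parents

Fix: Move the right-table condition into the ON clause so unmatched parents are kept

Corrected query:
SELECT p.name, c.amount FROM customers p LEFT JOIN purchases c ON c.customer_id = p.id AND c.amount > 247.67

Result:
name  | amount 
------+--------
Grace | 276.53 
Grace | 1215.27
Grace | 1242.69
Grace | 1332.29
Alice | 969.2  
Alice | 1801.06
Carol | NULL   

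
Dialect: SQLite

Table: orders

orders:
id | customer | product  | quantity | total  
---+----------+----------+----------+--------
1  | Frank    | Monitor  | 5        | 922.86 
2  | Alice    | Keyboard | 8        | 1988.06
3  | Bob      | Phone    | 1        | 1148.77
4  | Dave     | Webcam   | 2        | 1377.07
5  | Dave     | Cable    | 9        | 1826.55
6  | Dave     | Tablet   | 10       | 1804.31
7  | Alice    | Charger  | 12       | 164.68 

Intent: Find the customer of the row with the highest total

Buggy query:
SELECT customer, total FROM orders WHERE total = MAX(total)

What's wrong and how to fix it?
Bug: WHERE is evaluated per row; an aggregate over the whole table isn't defined there

Fix: Use a subquery: WHERE total = (SELECT MAX(total) FROM orders)

Corrected query:
SELECT customer, total FROM orders WHERE total = (SELECT MAX(total) FROM orders)

Result:
customer | total  
---------+--------
Alice    | 1988.06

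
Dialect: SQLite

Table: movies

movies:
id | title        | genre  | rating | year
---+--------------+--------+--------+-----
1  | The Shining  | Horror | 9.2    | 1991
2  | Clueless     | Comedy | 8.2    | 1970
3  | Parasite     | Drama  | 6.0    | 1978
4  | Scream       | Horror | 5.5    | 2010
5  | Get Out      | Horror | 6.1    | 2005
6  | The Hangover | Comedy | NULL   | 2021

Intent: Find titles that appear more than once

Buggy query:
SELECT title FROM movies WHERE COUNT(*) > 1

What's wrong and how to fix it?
Bug: WHERE can't reference COUNT(*); aggregates are computed after WHERE

Fix: Group first, then use HAVING for the count condition

Corrected query:
SELECT title FROM movies GROUP BY title HAVING COUNT(*) > 1

Result:
(no rows)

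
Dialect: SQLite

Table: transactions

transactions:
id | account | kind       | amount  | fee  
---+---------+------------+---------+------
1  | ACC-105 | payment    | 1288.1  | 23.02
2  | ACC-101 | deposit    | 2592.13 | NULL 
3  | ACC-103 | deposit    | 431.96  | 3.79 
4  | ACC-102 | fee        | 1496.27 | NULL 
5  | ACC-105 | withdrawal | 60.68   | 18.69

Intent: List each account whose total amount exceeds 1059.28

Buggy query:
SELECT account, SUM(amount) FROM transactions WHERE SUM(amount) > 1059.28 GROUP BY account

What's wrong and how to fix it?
Bug: Aggregate functions cannot appear in a WHERE clause

Fix: Use HAVING (which filters groups after aggregation) instead of WHERE

Corrected query:
SELECT account, SUM(amount) FROM transactions GROUP BY account HAVING SUM(amount) > 1059.28

Result:
account | SUM(amount)
--------+------------
ACC-101 | 2592.13    
ACC-102 | 1496.27    
ACC-105 | 1348.78    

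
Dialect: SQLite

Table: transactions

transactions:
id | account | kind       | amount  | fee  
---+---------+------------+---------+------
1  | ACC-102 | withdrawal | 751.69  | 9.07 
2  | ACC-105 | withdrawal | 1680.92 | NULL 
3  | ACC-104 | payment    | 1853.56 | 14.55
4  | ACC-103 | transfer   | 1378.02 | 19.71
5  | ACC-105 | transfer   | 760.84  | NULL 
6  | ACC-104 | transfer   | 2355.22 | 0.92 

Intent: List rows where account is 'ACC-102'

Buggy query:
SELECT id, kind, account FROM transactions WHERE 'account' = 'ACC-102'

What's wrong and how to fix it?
Bug: 'account' in single quotes is a string literal, not the column; the comparison is literal-vs-literal and never true

Fix: Remove the quotes around the column name (or use double quotes for an identifier)

Corrected query:
SELECT id, kind, account FROM transactions WHERE account = 'ACC-102'

Result:
id | kind       | account
---+------------+--------
1  | withdrawal | ACC-102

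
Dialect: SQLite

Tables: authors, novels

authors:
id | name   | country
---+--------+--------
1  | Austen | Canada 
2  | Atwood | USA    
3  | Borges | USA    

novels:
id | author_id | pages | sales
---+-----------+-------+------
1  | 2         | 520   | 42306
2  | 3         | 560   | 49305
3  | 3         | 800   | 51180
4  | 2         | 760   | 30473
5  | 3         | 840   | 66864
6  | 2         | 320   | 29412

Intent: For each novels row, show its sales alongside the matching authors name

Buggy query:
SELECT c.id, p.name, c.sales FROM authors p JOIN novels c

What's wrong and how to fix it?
Bug: JOIN with no ON clause produces a cartesian product; every novels row pairs with every authors row

Fix: Add ON c.author_id = p.id to the JOIN

Corrected query:
SELECT c.id, p.name, c.sales FROM authors p JOIN novels c ON c.author_id = p.id

Result:
id | name   | sales
---+--------+------
1  | Atwood | 42306
2  | Borges | 49305
3  | Borges | 51180
4  | Atwood | 30473
5  | Borges | 66864
6  | Atwood | 29412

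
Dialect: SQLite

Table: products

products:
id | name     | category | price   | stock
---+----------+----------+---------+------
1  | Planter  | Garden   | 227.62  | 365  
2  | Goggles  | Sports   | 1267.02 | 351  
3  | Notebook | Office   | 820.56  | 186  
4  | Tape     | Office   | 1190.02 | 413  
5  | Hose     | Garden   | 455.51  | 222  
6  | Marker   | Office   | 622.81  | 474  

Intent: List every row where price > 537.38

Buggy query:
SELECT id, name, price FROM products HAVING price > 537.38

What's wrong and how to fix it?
Bug: HAVING filters the output of aggregation, but this query has no GROUP BY and no aggregate functions, so SQLite rejects it (HAVING clause on a non-aggregate query); the condition here is per row

Fix: Replace HAVING with WHERE since the condition applies to individual rows

Corrected query:
SELECT id, name, price FROM products WHERE price > 537.38

Result:
id | name     | price  
---+----------+--------
2  | Goggles  | 1267.02
3  | Notebook | 820.56 
4  | Tape     | 1190.02
6  | Marker   | 622.81 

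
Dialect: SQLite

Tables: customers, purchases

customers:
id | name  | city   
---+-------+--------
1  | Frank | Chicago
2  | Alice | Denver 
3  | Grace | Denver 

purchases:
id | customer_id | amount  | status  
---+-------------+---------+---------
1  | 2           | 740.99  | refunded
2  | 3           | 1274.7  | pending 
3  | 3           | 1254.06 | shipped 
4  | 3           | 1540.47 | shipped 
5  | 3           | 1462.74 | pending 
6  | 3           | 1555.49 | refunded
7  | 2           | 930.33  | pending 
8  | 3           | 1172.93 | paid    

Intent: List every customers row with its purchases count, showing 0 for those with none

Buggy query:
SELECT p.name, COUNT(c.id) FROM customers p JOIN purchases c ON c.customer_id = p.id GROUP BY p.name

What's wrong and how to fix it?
Bug: An inner join excludes parents with zero children

Fix: Switch to LEFT JOIN to retain unmatched parent rows

Corrected query:
SELECT p.name, COUNT(c.id) FROM customers p LEFT JOIN purchases c ON c.customer_id = p.id GROUP BY p.name

Result:
name  | COUNT(c.id)
------+------------
Alice | 2          
Frank | 0          
Grace | 6          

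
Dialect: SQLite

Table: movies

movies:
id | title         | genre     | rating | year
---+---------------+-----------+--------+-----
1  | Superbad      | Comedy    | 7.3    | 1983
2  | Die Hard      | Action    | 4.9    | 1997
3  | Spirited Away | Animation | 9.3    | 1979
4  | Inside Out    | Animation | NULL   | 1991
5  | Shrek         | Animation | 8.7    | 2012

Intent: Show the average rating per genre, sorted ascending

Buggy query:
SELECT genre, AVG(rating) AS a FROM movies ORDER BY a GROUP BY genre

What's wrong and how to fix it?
Bug: ORDER BY appears before GROUP BY; SQL clause order requires GROUP BY first

Fix: Reorder: SELECT … FROM … GROUP BY … ORDER BY …

Corrected query:
SELECT genre, AVG(rating) AS a FROM movies GROUP BY genre ORDER BY a

Result:
genre     | a  
----------+----
Action    | 4.9
Comedy    | 7.3
Animation | 9  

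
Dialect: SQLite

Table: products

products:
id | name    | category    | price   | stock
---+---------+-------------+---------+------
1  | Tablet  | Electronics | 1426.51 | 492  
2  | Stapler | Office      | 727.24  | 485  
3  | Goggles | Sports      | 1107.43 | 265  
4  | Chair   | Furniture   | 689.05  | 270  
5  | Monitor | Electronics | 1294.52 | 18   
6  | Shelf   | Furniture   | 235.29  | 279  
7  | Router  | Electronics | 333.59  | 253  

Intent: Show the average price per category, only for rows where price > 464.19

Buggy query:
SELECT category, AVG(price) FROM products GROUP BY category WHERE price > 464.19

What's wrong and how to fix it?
Bug: WHERE cannot follow GROUP BY

Fix: Place WHERE between FROM and GROUP BY

Corrected query:
SELECT category, AVG(price) FROM products WHERE price > 464.19 GROUP BY category

Result:
category    | AVG(price)
------------+-----------
Electronics | 1360.515  
Furniture   | 689.05    
Office      | 727.24    
Sports      | 1107.43   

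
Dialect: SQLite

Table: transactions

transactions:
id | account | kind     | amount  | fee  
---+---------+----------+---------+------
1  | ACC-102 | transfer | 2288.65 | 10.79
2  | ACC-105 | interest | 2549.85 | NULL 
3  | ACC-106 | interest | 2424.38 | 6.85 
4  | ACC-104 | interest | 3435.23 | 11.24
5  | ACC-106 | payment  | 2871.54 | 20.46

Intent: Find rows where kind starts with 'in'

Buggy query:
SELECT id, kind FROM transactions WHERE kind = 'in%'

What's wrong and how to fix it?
Bug: Wildcards only work with LIKE; '=' treats '%' as a literal character

Fix: Use LIKE for wildcard pattern matching

Corrected query:
SELECT id, kind FROM transactions WHERE kind LIKE 'in%'

Result:
id | kind    
---+---------
2  | interest
3  | interest
4  | interest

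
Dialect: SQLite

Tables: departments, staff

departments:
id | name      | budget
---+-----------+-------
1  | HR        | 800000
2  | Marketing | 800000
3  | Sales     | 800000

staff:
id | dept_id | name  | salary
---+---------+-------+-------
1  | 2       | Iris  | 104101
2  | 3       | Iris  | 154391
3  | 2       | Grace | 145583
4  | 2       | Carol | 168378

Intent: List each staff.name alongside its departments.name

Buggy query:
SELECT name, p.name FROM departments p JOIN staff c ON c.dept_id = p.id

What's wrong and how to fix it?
Bug: 'name' exists in both joined tables, so the database can't tell which one is meant

Fix: Qualify the column with its table alias (c.name)

Corrected query:
SELECT c.name, p.name FROM departments p JOIN staff c ON c.dept_id = p.id

Result:
name  | name     
------+----------
Iris  | Marketing
Iris  | Sales    
Grace | Marketing
Carol | Marketing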